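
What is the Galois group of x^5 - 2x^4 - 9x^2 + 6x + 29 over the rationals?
5T2: D_5

The polynomial f is an irreducible quintic over Q, so G = Gal(f/Q) is a transitive subgroup of S_5: one of C_5 (5T1, order 5), D_5 (5T2, order 10), F_20 (5T3, order 20), A_5 (5T4, order 60) or S_5 (5T5, order 120). The discriminant of f is 380445025 = 19505^2, a perfect square, so G is contained in A_5. The transitive groups of degree 5 contained in A_5 are: C_5 (5T1, order 5), D_5 (5T2, order 10), A_5 (5T4, order 60). By Dedekind's theorem, for a prime p not dividing disc(f) the degrees of the irreducible factors of f mod p form the cycle type of an element of G. Factoring f modulo the 23 such primes p <= 101 (skipping 5, 47, 83, which divide the discriminant), each new pattern first appears at: mod 2: f = (x^5 + x^2 + 1), pattern 5; mod 11: f = (x + 1)(x^2 + 4)(x^2 + 8x + 10), pattern 2+2+1. No other pattern occurs in this range, so the set of observed cycle types is {5, 2+2+1}. The candidates containing elements of all these cycle types are D_5 (5T2) of order 10, A_5 (5T4) of order 60; the others are excluded. The observed types are precisely the cycle types that occur in D_5 (5T2) (apart from the identity). Each of the other remaining candidates has further cycle types, and by the Chebotarev density theorem the matching factorization patterns would occur for a proportion of primes equal to their share of the group: A_5 (5T4) additionally contains elements of type 3+1+1 (20 of its 60 elements, about 33% of primes). None of the 23 primes tested shows any such pattern (for each of these groups the chance of that is below 10^-4), which rules them out. Hence G = D_5 (5T2), of order 10.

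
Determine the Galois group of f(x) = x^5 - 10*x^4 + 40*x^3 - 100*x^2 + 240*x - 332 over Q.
The polynomial f is an irreducible quintic over Q, so G = Gal(f/Q) is a transitive subgroup of S_5: one of C_5 (5T1, order 5), D_5 (5T2, order 10), F_20 (5T3, order 20), A_5 (5T4, order 60) or S_5 (5T5, order 120). The discriminant of f is 148608800000, which is not a perfect square, so G is not contained in A_5. The transitive groups of degree 5 not contained in A_5 are: F_20 (5T3, order 20), S_5 (5T5, order 120). By Dedekind's theorem, for a prime p not dividing disc(f) the degrees of the irreducible factors of f mod p form the cycle type of an element of G. Factoring f modulo the 18 such primes p <= 71 (skipping 2, 5, which divide the discriminant), each new pattern first appears at: mod 3: f = (x + 1)(x^4 + x^3 + 2x + 1), pattern 4+1; mod 11: f = (x^5 + x^4 + 7x^3 + 10x^2 + 9x + 9), pattern 5; mod 19: f = (x + 3)(x^2 + x + 16)(x^2 + 5x + 1), pattern 2+2+1. No other pattern occurs in this range, so the set of observed cycle types is {4+1, 5, 2+2+1}. The candidates containing elements of all these cycle types are F_20 (5T3) of order 20, S_5 (5T5) of order 120; the others are excluded. The observed types are precisely the cycle types that occur in F_20 (5T3) (apart from the identity). Each of the other remaining candidates has further cycle types, and by the Chebotarev density theorem the matching factorization patterns would occur for a proportion of primes equal to their share of the group: S_5 (5T5) additionally contains elements of type 3+2, 3+1+1, 2+1+1+1 (50 of its 120 elements, about 42% of primes). None of the 18 primes tested shows any such pattern (for each of these groups the chance of that is below 10^-4), which rules them out. Hence G = F_20 (5T3), of order 20.

F_20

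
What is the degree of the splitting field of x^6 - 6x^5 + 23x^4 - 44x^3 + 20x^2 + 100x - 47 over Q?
The degree of the splitting field over Q equals the order of the Galois group, so first determine the group. The polynomial f is an irreducible sextic over Q, so G = Gal(f/Q) is one of the 16 transitive subgroups 6T1, ..., 6T16 of S_6. The discriminant of f is 2046918914580544 = 45242888^2, a perfect square, so G is contained in A_6. The transitive groups of degree 6 contained in A_6 are: A_4 (6T4, order 12), S_4 (6T7, order 24), (C_3 x C_3) : C_4 (6T10, order 36), PSL(2,5) (6T12, order 60), A_6 (6T15, order 360). By Dedekind's theorem, for a prime p not dividing disc(f) the degrees of the irreducible factors of f mod p form the cycle type of an element of G. Factoring f modulo the 79 such primes p <= 419 (skipping 2, 31, which divide the discriminant), each new pattern first appears at: mod 3: f = (x^2 + 1)(x^4 + x^2 + x + 1), pattern 4+2; mod 5: f = (x^3 + x^2 + 2)(x^3 + 3x^2 + 4), pattern 3+3; mod 11: f = (x + 3)(x + 9)(x^2 + 6x + 10)(x^2 + 9x + 5), pattern 2+2+1+1; mod 67: f = (x + 5)(x + 9)(x + 14)(x + 20)(x + 29)(x + 51), pattern 1+1+1+1+1+1. No other pattern occurs in this range, so the set of observed cycle types is {4+2, 3+3, 2+2+1+1, 1+1+1+1+1+1}. The candidates containing elements of all these cycle types are S_4 (6T7) of order 24, (C_3 x C_3) : C_4 (6T10) of order 36, A_6 (6T15) of order 360; the others are excluded. The observed types are precisely the cycle types that occur in S_4 (6T7). Each of the other remaining candidates has further cycle types, and by the Chebotarev density theorem the matching factorization patterns would occur for a proportion of primes equal to their share of the group: (C_3 x C_3) : C_4 (6T10) additionally contains elements of type 3+1+1+1 (4 of its 36 elements, about 11% of primes); A_6 (6T15) additionally contains elements of type 5+1, 3+1+1+1 (184 of its 360 elements, about 51% of primes). None of the 79 primes tested shows any such pattern (for each of these groups the chance of that is below 10^-4), which rules them out. Hence G = S_4 (6T7), of order 24. The Galois group S_4 (6T7) has order 24, so the splitting field has degree 24 over Q.

24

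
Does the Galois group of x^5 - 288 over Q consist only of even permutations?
The polynomial is irreducible of degree 5 over Q. Its discriminant is 21499084800000, which is not a perfect square. A Galois group lies in the alternating group exactly when the discriminant is a square in Q, so the Galois group (F_20) is not contained in A_5.

No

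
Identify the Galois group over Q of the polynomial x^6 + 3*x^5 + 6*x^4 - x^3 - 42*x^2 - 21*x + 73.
C_6 (also written C6)

The polynomial f is an irreducible sextic over Q, so G = Gal(f/Q) is one of the 16 transitive subgroups 6T1, ..., 6T16 of S_6. The discriminant of f is -12706684710912, which is not a perfect square, so G is not contained in A_6. The transitive groups of degree 6 not contained in A_6 are: C_6 (6T1, order 6), S_3 (6T2, order 6), D_6 (6T3, order 12), C_3 x S_3 (6T5, order 18), A_4 x C_2 (6T6, order 24), S_4 (6T8, order 24), S_3 x S_3 (6T9, order 36), S_4 x C_2 (6T11, order 48), (S_3 x S_3) : C_2 (6T13, order 72), PGL(2,5) (6T14, order 120), S_6 (6T16, order 720). By Dedekind's theorem, for a prime p not dividing disc(f) the degrees of the irreducible factors of f mod p form the cycle type of an element of G. Factoring f modulo the 37 such primes p <= 167 (skipping 2, 3, which divide the discriminant), each new pattern first appears at: mod 5: f = (x^6 + 3x^5 + x^4 + 4x^3 + 3x^2 + 4x + 3), pattern 6; mod 7: f = (x^3 + x^2 + 5x + 1)(x^3 + 2x^2 + 6x + 3), pattern 3+3; mod 17: f = (x^2 + 10x + 11)(x^2 + 12x + 8)(x^2 + 15x + 13), pattern 2+2+2; mod 19: f = (x + 1)(x + 2)(x + 4)(x + 5)(x + 11)(x + 18), pattern 1+1+1+1+1+1. No other pattern occurs in this range, so the set of observed cycle types is {6, 3+3, 2+2+2, 1+1+1+1+1+1}. The candidates containing elements of all these cycle types are C_6 (6T1) of order 6, D_6 (6T3) of order 12, C_3 x S_3 (6T5) of order 18, A_4 x C_2 (6T6) of order 24, S_3 x S_3 (6T9) of order 36, S_4 x C_2 (6T11) of order 48, (S_3 x S_3) : C_2 (6T13) of order 72, PGL(2,5) (6T14) of order 120, S_6 (6T16) of order 720; the others are excluded. The observed types are precisely the cycle types that occur in C_6 (6T1). Each of the other remaining candidates has further cycle types, and by the Chebotarev density theorem the matching factorization patterns would occur for a proportion of primes equal to their share of the group: D_6 (6T3) additionally contains elements of type 2+2+1+1 (3 of its 12 elements, about 25% of primes); C_3 x S_3 (6T5) additionally contains elements of type 3+1+1+1 (4 of its 18 elements, about 22% of primes); A_4 x C_2 (6T6) additionally contains elements of type 2+2+1+1, 2+1+1+1+1 (6 of its 24 elements, about 25% of primes); S_3 x S_3 (6T9) additionally contains elements of type 3+1+1+1, 2+2+1+1 (13 of its 36 elements, about 36% of primes); S_4 x C_2 (6T11) additionally contains elements of type 4+2, 4+1+1, 2+2+1+1, 2+1+1+1+1 (24 of its 48 elements, about 50% of primes); (S_3 x S_3) : C_2 (6T13) additionally contains elements of type 4+2, 3+2+1, 3+1+1+1, 2+2+1+1, 2+1+1+1+1 (49 of its 72 elements, about 68% of primes); PGL(2,5) (6T14) additionally contains elements of type 5+1, 4+1+1, 2+2+1+1 (69 of its 120 elements, about 58% of primes); S_6 (6T16) additionally contains elements of type 5+1, 4+2, 4+1+1, 3+2+1, 3+1+1+1, 2+2+1+1, 2+1+1+1+1 (544 of its 720 elements, about 76% of primes). None of the 37 primes tested shows any such pattern (for each of these groups the chance of that is below 10^-4), which rules them out. Hence G = C_6 (6T1), of order 6.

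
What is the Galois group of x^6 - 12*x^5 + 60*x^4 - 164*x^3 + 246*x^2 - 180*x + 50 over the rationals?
6T3: D_6

The polynomial f is an irreducible sextic over Q, so G = Gal(f/Q) is one of the 16 transitive subgroups 6T1, ..., 6T16 of S_6. The discriminant of f is 4516300800, which is not a perfect square, so G is not contained in A_6. The transitive groups of degree 6 not contained in A_6 are: C_6 (6T1, order 6), S_3 (6T2, order 6), D_6 (6T3, order 12), C_3 x S_3 (6T5, order 18), A_4 x C_2 (6T6, order 24), S_4 (6T8, order 24), S_3 x S_3 (6T9, order 36), S_4 x C_2 (6T11, order 48), (S_3 x S_3) : C_2 (6T13, order 72), PGL(2,5) (6T14, order 120), S_6 (6T16, order 720). By Dedekind's theorem, for a prime p not dividing disc(f) the degrees of the irreducible factors of f mod p form the cycle type of an element of G. Factoring f modulo the 79 such primes p <= 431 (skipping 2, 3, 5, 11, which divide the discriminant), each new pattern first appears at: mod 7: f = (x^3 + x^2 + 3)(x^3 + x^2 + 3x + 5), pattern 3+3; mod 13: f = (x^6 + x^5 + 8x^4 + 5x^3 + 12x^2 + 2x + 11), pattern 6; mod 17: f = (x + 2)(x + 12)(x^2 + 9x + 10)(x^2 + 16x + 8), pattern 2+2+1+1; mod 29: f = (x^2 + 2x + 4)(x^2 + 19x + 8)(x^2 + 25x + 7), pattern 2+2+2; mod 31: f = (x + 1)(x + 12)(x + 21)(x + 23)(x + 27)(x + 28), pattern 1+1+1+1+1+1. No other pattern occurs in this range, so the set of observed cycle types is {3+3, 6, 2+2+1+1, 2+2+2, 1+1+1+1+1+1}. The candidates containing elements of all these cycle types are D_6 (6T3) of order 12, A_4 x C_2 (6T6) of order 24, S_3 x S_3 (6T9) of order 36, S_4 x C_2 (6T11) of order 48, (S_3 x S_3) : C_2 (6T13) of order 72, PGL(2,5) (6T14) of order 120, S_6 (6T16) of order 720; the others are excluded. The observed types are precisely the cycle types that occur in D_6 (6T3). Each of the other remaining candidates has further cycle types, and by the Chebotarev density theorem the matching factorization patterns would occur for a proportion of primes equal to their share of the group: A_4 x C_2 (6T6) additionally contains elements of type 2+1+1+1+1 (3 of its 24 elements, about 12% of primes); S_3 x S_3 (6T9) additionally contains elements of type 3+1+1+1 (4 of its 36 elements, about 11% of primes); S_4 x C_2 (6T11) additionally contains elements of type 4+2, 4+1+1, 2+1+1+1+1 (15 of its 48 elements, about 31% of primes); (S_3 x S_3) : C_2 (6T13) additionally contains elements of type 4+2, 3+2+1, 3+1+1+1, 2+1+1+1+1 (40 of its 72 elements, about 56% of primes); PGL(2,5) (6T14) additionally contains elements of type 5+1, 4+1+1 (54 of its 120 elements, about 45% of primes); S_6 (6T16) additionally contains elements of type 5+1, 4+2, 4+1+1, 3+2+1, 3+1+1+1, 2+1+1+1+1 (499 of its 720 elements, about 69% of primes). None of the 79 primes tested shows any such pattern (for each of these groups the chance of that is below 10^-4), which rules them out. Hence G = D_6 (6T3), of order 12.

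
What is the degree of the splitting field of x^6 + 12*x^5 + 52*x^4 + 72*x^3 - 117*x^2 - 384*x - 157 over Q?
24

The degree of the splitting field over Q equals the order of the Galois group, so first determine the group. The polynomial f is an irreducible sextic over Q, so G = Gal(f/Q) is one of the 16 transitive subgroups 6T1, ..., 6T16 of S_6. The discriminant of f is 51513463034944 = 7177288^2, a perfect square, so G is contained in A_6. The transitive groups of degree 6 contained in A_6 are: A_4 (6T4, order 12), S_4 (6T7, order 24), (C_3 x C_3) : C_4 (6T10, order 36), PSL(2,5) (6T12, order 60), A_6 (6T15, order 360). By Dedekind's theorem, for a prime p not dividing disc(f) the degrees of the irreducible factors of f mod p form the cycle type of an element of G. Factoring f modulo the 79 such primes p <= 421 (skipping 2, 19, 23, which divide the discriminant), each new pattern first appears at: mod 3: f = (x^3 + x^2 + x + 2)(x^3 + 2x^2 + x + 1), pattern 3+3; mod 5: f = (x^2 + x + 2)(x^4 + x^3 + 4x^2 + x + 4), pattern 4+2; mod 43: f = (x + 10)(x + 40)(x^2 + 18x + 39)(x^2 + 30x + 27), pattern 2+2+1+1; mod 223: f = (x + 21)(x + 28)(x + 137)(x + 143)(x + 175)(x + 177), pattern 1+1+1+1+1+1. No other pattern occurs in this range, so the set of observed cycle types is {3+3, 4+2, 2+2+1+1, 1+1+1+1+1+1}. The candidates containing elements of all these cycle types are S_4 (6T7) of order 24, (C_3 x C_3) : C_4 (6T10) of order 36, A_6 (6T15) of order 360; the others are excluded. The observed types are precisely the cycle types that occur in S_4 (6T7). Each of the other remaining candidates has further cycle types, and by the Chebotarev density theorem the matching factorization patterns would occur for a proportion of primes equal to their share of the group: (C_3 x C_3) : C_4 (6T10) additionally contains elements of type 3+1+1+1 (4 of its 36 elements, about 11% of primes); A_6 (6T15) additionally contains elements of type 5+1, 3+1+1+1 (184 of its 360 elements, about 51% of primes). None of the 79 primes tested shows any such pattern (for each of these groups the chance of that is below 10^-4), which rules them out. Hence G = S_4 (6T7), of order 24. The Galois group S_4 (6T7) has order 24, so the splitting field has degree 24 over Q.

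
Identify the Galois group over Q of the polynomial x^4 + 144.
V_4 (also written V4)

The polynomial is an irreducible quartic over Q and its discriminant is 764411904 = 27648^2, a perfect square, so the Galois group is contained in A_4. The resolvent cubic y^3 - 576*y splits completely over Q, which gives the Klein four-group V_4.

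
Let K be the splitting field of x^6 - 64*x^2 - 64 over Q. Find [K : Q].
24

The degree of the splitting field over Q equals the order of the Galois group, so first determine the group. The polynomial f is an irreducible sextic over Q, so G = Gal(f/Q) is one of the 16 transitive subgroups 6T1, ..., 6T16 of S_6. The discriminant of f is 3603718079512576 = 60030976^2, a perfect square, so G is contained in A_6. The transitive groups of degree 6 contained in A_6 are: A_4 (6T4, order 12), S_4 (6T7, order 24), (C_3 x C_3) : C_4 (6T10, order 36), PSL(2,5) (6T12, order 60), A_6 (6T15, order 360). By Dedekind's theorem, for a prime p not dividing disc(f) the degrees of the irreducible factors of f mod p form the cycle type of an element of G. Factoring f modulo the 79 such primes p <= 419 (skipping 2, 229, which divide the discriminant), each new pattern first appears at: mod 3: f = (x^3 + x^2 + 2x + 1)(x^3 + 2x^2 + 2x + 2), pattern 3+3; mod 7: f = (x^2 + 2)(x^4 + 5x^2 + 3), pattern 4+2; mod 23: f = (x + 5)(x + 18)(x^2 + 2x + 3)(x^2 + 21x + 3), pattern 2+2+1+1; mod 193: f = (x + 7)(x + 13)(x + 19)(x + 174)(x + 180)(x + 186), pattern 1+1+1+1+1+1. No other pattern occurs in this range, so the set of observed cycle types is {3+3, 4+2, 2+2+1+1, 1+1+1+1+1+1}. The candidates containing elements of all these cycle types are S_4 (6T7) of order 24, (C_3 x C_3) : C_4 (6T10) of order 36, A_6 (6T15) of order 360; the others are excluded. The observed types are precisely the cycle types that occur in S_4 (6T7). Each of the other remaining candidates has further cycle types, and by the Chebotarev density theorem the matching factorization patterns would occur for a proportion of primes equal to their share of the group: (C_3 x C_3) : C_4 (6T10) additionally contains elements of type 3+1+1+1 (4 of its 36 elements, about 11% of primes); A_6 (6T15) additionally contains elements of type 5+1, 3+1+1+1 (184 of its 360 elements, about 51% of primes). None of the 79 primes tested shows any such pattern (for each of these groups the chance of that is below 10^-4), which rules them out. Hence G = S_4 (6T7), of order 24. The Galois group S_4 (6T7) has order 24, so the splitting field has degree 24 over Q.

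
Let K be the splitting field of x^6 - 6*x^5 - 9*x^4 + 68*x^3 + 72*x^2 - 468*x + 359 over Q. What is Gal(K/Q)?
A_4 x C_2

The polynomial f is an irreducible sextic over Q, so G = Gal(f/Q) is one of the 16 transitive subgroups 6T1, ..., 6T16 of S_6. The discriminant of f is -9221581132716096, which is not a perfect square, so G is not contained in A_6. The transitive groups of degree 6 not contained in A_6 are: C_6 (6T1, order 6), S_3 (6T2, order 6), D_6 (6T3, order 12), C_3 x S_3 (6T5, order 18), A_4 x C_2 (6T6, order 24), S_4 (6T8, order 24), S_3 x S_3 (6T9, order 36), S_4 x C_2 (6T11, order 48), (S_3 x S_3) : C_2 (6T13, order 72), PGL(2,5) (6T14, order 120), S_6 (6T16, order 720). By Dedekind's theorem, for a prime p not dividing disc(f) the degrees of the irreducible factors of f mod p form the cycle type of an element of G. Factoring f modulo the 33 such primes p <= 149 (skipping 2, 3, which divide the discriminant), each new pattern first appears at: mod 5: f = (x^3 + 2x + 1)(x^3 + 4x^2 + 4x + 4), pattern 3+3; mod 7: f = (x^6 + x^5 + 5x^4 + 5x^3 + 2x^2 + x + 2), pattern 6; mod 17: f = (x + 15)(x + 16)(x^2 + 4x + 14)(x^2 + 10x + 11), pattern 2+2+1+1; mod 19: f = (x + 3)(x + 12)(x + 15)(x + 16)(x^2 + 5x + 8), pattern 2+1+1+1+1; mod 71: f = (x^2 + 27x + 12)(x^2 + 47x + 32)(x^2 + 62x + 54), pattern 2+2+2. No other pattern occurs in this range, so the set of observed cycle types is {3+3, 6, 2+2+1+1, 2+1+1+1+1, 2+2+2}. The candidates containing elements of all these cycle types are A_4 x C_2 (6T6) of order 24, S_4 x C_2 (6T11) of order 48, (S_3 x S_3) : C_2 (6T13) of order 72, S_6 (6T16) of order 720; the others are excluded. The observed types are precisely the cycle types that occur in A_4 x C_2 (6T6) (apart from the identity). Each of the other remaining candidates has further cycle types, and by the Chebotarev density theorem the matching factorization patterns would occur for a proportion of primes equal to their share of the group: S_4 x C_2 (6T11) additionally contains elements of type 4+2, 4+1+1 (12 of its 48 elements, about 25% of primes); (S_3 x S_3) : C_2 (6T13) additionally contains elements of type 4+2, 3+2+1, 3+1+1+1 (34 of its 72 elements, about 47% of primes); S_6 (6T16) additionally contains elements of type 5+1, 4+2, 4+1+1, 3+2+1, 3+1+1+1 (484 of its 720 elements, about 67% of primes). None of the 33 primes tested shows any such pattern (for each of these groups the chance of that is below 10^-4), which rules them out. Hence G = A_4 x C_2 (6T6), of order 24.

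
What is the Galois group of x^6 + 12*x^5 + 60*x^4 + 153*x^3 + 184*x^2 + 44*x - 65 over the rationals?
The polynomial f is an irreducible sextic over Q, so G = Gal(f/Q) is one of the 16 transitive subgroups 6T1, ..., 6T16 of S_6. The discriminant of f is 83681861, which is not a perfect square, so G is not contained in A_6. The transitive groups of degree 6 not contained in A_6 are: C_6 (6T1, order 6), S_3 (6T2, order 6), D_6 (6T3, order 12), C_3 x S_3 (6T5, order 18), A_4 x C_2 (6T6, order 24), S_4 (6T8, order 24), S_3 x S_3 (6T9, order 36), S_4 x C_2 (6T11, order 48), (S_3 x S_3) : C_2 (6T13, order 72), PGL(2,5) (6T14, order 120), S_6 (6T16, order 720). By Dedekind's theorem, for a prime p not dividing disc(f) the degrees of the irreducible factors of f mod p form the cycle type of an element of G. Factoring f modulo the 4 such primes p <= 7, each new pattern first appears at: mod 2: f = (x^6 + x^3 + 1), pattern 6; mod 5: f = (x)(x^5 + 2x^4 + 3x^2 + 4x + 4), pattern 5+1; mod 7: f = (x^2 + 6x + 3)(x^4 + 6x^3 + 2x + 4), pattern 4+2. No other pattern occurs in this range, so the set of observed cycle types is {6, 5+1, 4+2}. Among the candidates above, the only group containing elements of all these cycle types is S_6 (6T16); every other candidate lacks at least one of them. Hence G = S_6 (6T16), of order 720.

S_6 (also written S6)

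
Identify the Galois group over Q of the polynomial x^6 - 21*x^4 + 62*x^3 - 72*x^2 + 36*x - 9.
A_4

The polynomial f is an irreducible sextic over Q, so G = Gal(f/Q) is one of the 16 transitive subgroups 6T1, ..., 6T16 of S_6. The discriminant of f is 19050624576 = 138024^2, a perfect square, so G is contained in A_6. The transitive groups of degree 6 contained in A_6 are: A_4 (6T4, order 12), S_4 (6T7, order 24), (C_3 x C_3) : C_4 (6T10, order 36), PSL(2,5) (6T12, order 60), A_6 (6T15, order 360). By Dedekind's theorem, for a prime p not dividing disc(f) the degrees of the irreducible factors of f mod p form the cycle type of an element of G. Factoring f modulo the 33 such primes p <= 151 (skipping 2, 3, 71, which divide the discriminant), each new pattern first appears at: mod 5: f = (x^3 + x^2 + 4x + 3)(x^3 + 4x^2 + x + 2), pattern 3+3; mod 17: f = (x + 11)(x + 14)(x^2 + 3x + 12)(x^2 + 6x + 12), pattern 2+2+1+1. No other pattern occurs in this range, so the set of observed cycle types is {3+3, 2+2+1+1}. The candidates containing elements of all these cycle types are A_4 (6T4) of order 12, S_4 (6T7) of order 24, (C_3 x C_3) : C_4 (6T10) of order 36, PSL(2,5) (6T12) of order 60, A_6 (6T15) of order 360; the others are excluded. The observed types are precisely the cycle types that occur in A_4 (6T4) (apart from the identity). Each of the other remaining candidates has further cycle types, and by the Chebotarev density theorem the matching factorization patterns would occur for a proportion of primes equal to their share of the group: S_4 (6T7) additionally contains elements of type 4+2 (6 of its 24 elements, about 25% of primes); (C_3 x C_3) : C_4 (6T10) additionally contains elements of type 4+2, 3+1+1+1 (22 of its 36 elements, about 61% of primes); PSL(2,5) (6T12) additionally contains elements of type 5+1 (24 of its 60 elements, about 40% of primes); A_6 (6T15) additionally contains elements of type 5+1, 4+2, 3+1+1+1 (274 of its 360 elements, about 76% of primes). None of the 33 primes tested shows any such pattern (for each of these groups the chance of that is below 10^-4), which rules them out. Hence G = A_4 (6T4), of order 12.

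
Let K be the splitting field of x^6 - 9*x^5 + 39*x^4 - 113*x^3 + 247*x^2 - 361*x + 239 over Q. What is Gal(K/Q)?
C_6 (order 6)

The polynomial f is an irreducible sextic over Q, so G = Gal(f/Q) is one of the 16 transitive subgroups 6T1, ..., 6T16 of S_6. The discriminant of f is -71252957167, which is not a perfect square, so G is not contained in A_6. The transitive groups of degree 6 not contained in A_6 are: C_6 (6T1, order 6), S_3 (6T2, order 6), D_6 (6T3, order 12), C_3 x S_3 (6T5, order 18), A_4 x C_2 (6T6, order 24), S_4 (6T8, order 24), S_3 x S_3 (6T9, order 36), S_4 x C_2 (6T11, order 48), (S_3 x S_3) : C_2 (6T13, order 72), PGL(2,5) (6T14, order 120), S_6 (6T16, order 720). By Dedekind's theorem, for a prime p not dividing disc(f) the degrees of the irreducible factors of f mod p form the cycle type of an element of G. Factoring f modulo the 37 such primes p <= 173 (skipping 7, 29, 71, which divide the discriminant), each new pattern first appears at: mod 2: f = (x^3 + x + 1)(x^3 + x^2 + 1), pattern 3+3; mod 3: f = (x^6 + x^3 + x^2 + 2x + 2), pattern 6; mod 13: f = (x^2 + 7x + 11)(x^2 + 11x + 9)(x^2 + 12x + 12), pattern 2+2+2; mod 43: f = (x + 4)(x + 9)(x + 13)(x + 23)(x + 29)(x + 42), pattern 1+1+1+1+1+1. No other pattern occurs in this range, so the set of observed cycle types is {3+3, 6, 2+2+2, 1+1+1+1+1+1}. The candidates containing elements of all these cycle types are C_6 (6T1) of order 6, D_6 (6T3) of order 12, C_3 x S_3 (6T5) of order 18, A_4 x C_2 (6T6) of order 24, S_3 x S_3 (6T9) of order 36, S_4 x C_2 (6T11) of order 48, (S_3 x S_3) : C_2 (6T13) of order 72, PGL(2,5) (6T14) of order 120, S_6 (6T16) of order 720; the others are excluded. The observed types are precisely the cycle types that occur in C_6 (6T1). Each of the other remaining candidates has further cycle types, and by the Chebotarev density theorem the matching factorization patterns would occur for a proportion of primes equal to their share of the group: D_6 (6T3) additionally contains elements of type 2+2+1+1 (3 of its 12 elements, about 25% of primes); C_3 x S_3 (6T5) additionally contains elements of type 3+1+1+1 (4 of its 18 elements, about 22% of primes); A_4 x C_2 (6T6) additionally contains elements of type 2+2+1+1, 2+1+1+1+1 (6 of its 24 elements, about 25% of primes); S_3 x S_3 (6T9) additionally contains elements of type 3+1+1+1, 2+2+1+1 (13 of its 36 elements, about 36% of primes); S_4 x C_2 (6T11) additionally contains elements of type 4+2, 4+1+1, 2+2+1+1, 2+1+1+1+1 (24 of its 48 elements, about 50% of primes); (S_3 x S_3) : C_2 (6T13) additionally contains elements of type 4+2, 3+2+1, 3+1+1+1, 2+2+1+1, 2+1+1+1+1 (49 of its 72 elements, about 68% of primes); PGL(2,5) (6T14) additionally contains elements of type 5+1, 4+1+1, 2+2+1+1 (69 of its 120 elements, about 58% of primes); S_6 (6T16) additionally contains elements of type 5+1, 4+2, 4+1+1, 3+2+1, 3+1+1+1, 2+2+1+1, 2+1+1+1+1 (544 of its 720 elements, about 76% of primes). None of the 37 primes tested shows any such pattern (for each of these groups the chance of that is below 10^-4), which rules them out. Hence G = C_6 (6T1), of order 6.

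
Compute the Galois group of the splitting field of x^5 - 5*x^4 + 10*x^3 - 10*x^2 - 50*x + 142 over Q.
5T4: A_5

The polynomial f is an irreducible quintic over Q, so G = Gal(f/Q) is a transitive subgroup of S_5: one of C_5 (5T1, order 5), D_5 (5T2, order 10), F_20 (5T3, order 20), A_5 (5T4, order 60) or S_5 (5T5, order 120). The discriminant of f is 58564000000 = 242000^2, a perfect square, so G is contained in A_5. The transitive groups of degree 5 contained in A_5 are: C_5 (5T1, order 5), D_5 (5T2, order 10), A_5 (5T4, order 60). By Dedekind's theorem, for a prime p not dividing disc(f) the degrees of the irreducible factors of f mod p form the cycle type of an element of G. Factoring f modulo the 3 such primes p <= 13 (skipping 2, 5, 11, which divide the discriminant), each new pattern first appears at: mod 3: f = (x^5 + x^4 + x^3 + 2x^2 + x + 1), pattern 5; mod 13: f = (x + 5)(x + 7)(x^3 + 9x^2 + 10x + 10), pattern 3+1+1. No other pattern occurs in this range, so the set of observed cycle types is {5, 3+1+1}. Among the candidates above, the only group containing elements of all these cycle types is A_5 (5T4) — each of C_5 (5T1), D_5 (5T2) lacks at least one of them. Hence G = A_5 (5T4), of order 60.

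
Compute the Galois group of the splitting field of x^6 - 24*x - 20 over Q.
The polynomial f is an irreducible sextic over Q, so G = Gal(f/Q) is one of the 16 transitive subgroups 6T1, ..., 6T16 of S_6. The discriminant of f is 746496000000 = 864000^2, a perfect square, so G is contained in A_6. The transitive groups of degree 6 contained in A_6 are: A_4 (6T4, order 12), S_4 (6T7, order 24), (C_3 x C_3) : C_4 (6T10, order 36), PSL(2,5) (6T12, order 60), A_6 (6T15, order 360). By Dedekind's theorem, for a prime p not dividing disc(f) the degrees of the irreducible factors of f mod p form the cycle type of an element of G. Factoring f modulo the 6 such primes p <= 23 (skipping 2, 3, 5, which divide the discriminant), each new pattern first appears at: mod 7: f = (x + 4)(x^5 + 3x^4 + 2x^3 + 6x^2 + 4x + 2), pattern 5+1; mod 23: f = (x + 2)(x + 11)(x + 16)(x^3 + 17x^2 + 13x + 7), pattern 3+1+1+1. No other pattern occurs in this range, so the set of observed cycle types is {5+1, 3+1+1+1}. Among the candidates above, the only group containing elements of all these cycle types is A_6 (6T15) — each of A_4 (6T4), S_4 (6T7), (C_3 x C_3) : C_4 (6T10), PSL(2,5) (6T12) lacks at least one of them. Hence G = A_6 (6T15), of order 360.

A_6 (order 360)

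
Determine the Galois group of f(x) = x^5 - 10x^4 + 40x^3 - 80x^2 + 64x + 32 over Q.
5T5: S_5

The polynomial f is an irreducible quintic over Q, so G = Gal(f/Q) is a transitive subgroup of S_5: one of C_5 (5T1, order 5), D_5 (5T2, order 10), F_20 (5T3, order 20), A_5 (5T4, order 60) or S_5 (5T5, order 120). The discriminant of f is 3008364544, which is not a perfect square, so G is not contained in A_5. The transitive groups of degree 5 not contained in A_5 are: F_20 (5T3, order 20), S_5 (5T5, order 120). By Dedekind's theorem, for a prime p not dividing disc(f) the degrees of the irreducible factors of f mod p form the cycle type of an element of G. Factoring f modulo the 3 such primes p <= 7 (skipping 2, which divides the discriminant), each new pattern first appears at: mod 3: f = (x^5 + 2x^4 + x^3 + x^2 + x + 2), pattern 5; mod 7: f = (x^2 + 5x + 5)(x^3 + 6x^2 + 5x + 5), pattern 3+2. No other pattern occurs in this range, so the set of observed cycle types is {5, 3+2}. Among the candidates above, the only group containing elements of all these cycle types is S_5 (5T5) — F_20 (5T3) lacks at least one of them. Hence G = S_5 (5T5), of order 120.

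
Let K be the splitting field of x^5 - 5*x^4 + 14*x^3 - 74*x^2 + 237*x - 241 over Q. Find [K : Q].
The degree of the splitting field over Q equals the order of the Galois group, so first determine the group. The polynomial f is an irreducible quintic over Q, so G = Gal(f/Q) is a transitive subgroup of S_5: one of C_5 (5T1, order 5), D_5 (5T2, order 10), F_20 (5T3, order 20), A_5 (5T4, order 60) or S_5 (5T5, order 120). The discriminant of f is 90054214912, which is not a perfect square, so G is not contained in A_5. The transitive groups of degree 5 not contained in A_5 are: F_20 (5T3, order 20), S_5 (5T5, order 120). By Dedekind's theorem, for a prime p not dividing disc(f) the degrees of the irreducible factors of f mod p form the cycle type of an element of G. Factoring f modulo the 5 such primes p <= 13 (skipping 2, which divides the discriminant), each new pattern first appears at: mod 3: f = (x^5 + x^4 + 2x^3 + x^2 + 2), pattern 5; mod 5: f = (x + 2)(x^4 + 3x^3 + 3x^2 + 2), pattern 4+1; mod 13: f = (x + 1)(x + 2)(x^3 + 5x^2 + 10x + 3), pattern 3+1+1. No other pattern occurs in this range, so the set of observed cycle types is {5, 4+1, 3+1+1}. Among the candidates above, the only group containing elements of all these cycle types is S_5 (5T5) — F_20 (5T3) lacks at least one of them. Hence G = S_5 (5T5), of order 120. The Galois group S_5 (5T5) has order 120, so the splitting field has degree 120 over Q.

120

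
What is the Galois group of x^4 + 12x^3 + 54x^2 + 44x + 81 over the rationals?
A_4

The polynomial is an irreducible quartic over Q and its discriminant is 1358954496 = 36864^2, a perfect square, so the Galois group is contained in A_4. The resolvent cubic y^3 - 54*y^2 + 204*y + 3896 is irreducible over Q. An irreducible resolvent with square discriminant gives A_4.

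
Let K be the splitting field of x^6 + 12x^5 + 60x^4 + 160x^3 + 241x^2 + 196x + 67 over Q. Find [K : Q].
24

The degree of the splitting field over Q equals the order of the Galois group, so first determine the group. The polynomial f is an irreducible sextic over Q, so G = Gal(f/Q) is one of the 16 transitive subgroups 6T1, ..., 6T16 of S_6. The discriminant of f is 61504 = 248^2, a perfect square, so G is contained in A_6. The transitive groups of degree 6 contained in A_6 are: A_4 (6T4, order 12), S_4 (6T7, order 24), (C_3 x C_3) : C_4 (6T10, order 36), PSL(2,5) (6T12, order 60), A_6 (6T15, order 360). By Dedekind's theorem, for a prime p not dividing disc(f) the degrees of the irreducible factors of f mod p form the cycle type of an element of G. Factoring f modulo the 79 such primes p <= 419 (skipping 2, 31, which divide the discriminant), each new pattern first appears at: mod 3: f = (x^2 + x + 2)(x^4 + 2x^3 + 2x^2 + x + 2), pattern 4+2; mod 5: f = (x^3 + x + 1)(x^3 + 2x^2 + 4x + 2), pattern 3+3; mod 11: f = (x + 5)(x + 10)(x^2 + 3)(x^2 + 8x + 8), pattern 2+2+1+1; mod 67: f = (x)(x + 4)(x + 5)(x + 13)(x + 58)(x + 66), pattern 1+1+1+1+1+1. No other pattern occurs in this range, so the set of observed cycle types is {4+2, 3+3, 2+2+1+1, 1+1+1+1+1+1}. The candidates containing elements of all these cycle types are S_4 (6T7) of order 24, (C_3 x C_3) : C_4 (6T10) of order 36, A_6 (6T15) of order 360; the others are excluded. The observed types are precisely the cycle types that occur in S_4 (6T7). Each of the other remaining candidates has further cycle types, and by the Chebotarev density theorem the matching factorization patterns would occur for a proportion of primes equal to their share of the group: (C_3 x C_3) : C_4 (6T10) additionally contains elements of type 3+1+1+1 (4 of its 36 elements, about 11% of primes); A_6 (6T15) additionally contains elements of type 5+1, 3+1+1+1 (184 of its 360 elements, about 51% of primes). None of the 79 primes tested shows any such pattern (for each of these groups the chance of that is below 10^-4), which rules them out. Hence G = S_4 (6T7), of order 24. The Galois group S_4 (6T7) has order 24, so the splitting field has degree 24 over Q.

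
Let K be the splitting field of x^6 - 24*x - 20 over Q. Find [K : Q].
360

The degree of the splitting field over Q equals the order of the Galois group, so first determine the group. The polynomial f is an irreducible sextic over Q, so G = Gal(f/Q) is one of the 16 transitive subgroups 6T1, ..., 6T16 of S_6. The discriminant of f is 746496000000 = 864000^2, a perfect square, so G is contained in A_6. The transitive groups of degree 6 contained in A_6 are: A_4 (6T4, order 12), S_4 (6T7, order 24), (C_3 x C_3) : C_4 (6T10, order 36), PSL(2,5) (6T12, order 60), A_6 (6T15, order 360). By Dedekind's theorem, for a prime p not dividing disc(f) the degrees of the irreducible factors of f mod p form the cycle type of an element of G. Factoring f modulo the 6 such primes p <= 23 (skipping 2, 3, 5, which divide the discriminant), each new pattern first appears at: mod 7: f = (x + 4)(x^5 + 3x^4 + 2x^3 + 6x^2 + 4x + 2), pattern 5+1; mod 23: f = (x + 2)(x + 11)(x + 16)(x^3 + 17x^2 + 13x + 7), pattern 3+1+1+1. No other pattern occurs in this range, so the set of observed cycle types is {5+1, 3+1+1+1}. Among the candidates above, the only group containing elements of all these cycle types is A_6 (6T15) — each of A_4 (6T4), S_4 (6T7), (C_3 x C_3) : C_4 (6T10), PSL(2,5) (6T12) lacks at least one of them. Hence G = A_6 (6T15), of order 360. The Galois group A_6 (6T15) has order 360, so the splitting field has degree 360 over Q.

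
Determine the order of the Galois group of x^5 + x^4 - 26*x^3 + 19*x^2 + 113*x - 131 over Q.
5

The degree of the splitting field over Q equals the order of the Galois group, so first determine the group. The polynomial f is an irreducible quintic over Q, so G = Gal(f/Q) is a transitive subgroup of S_5: one of C_5 (5T1, order 5), D_5 (5T2, order 10), F_20 (5T3, order 20), A_5 (5T4, order 60) or S_5 (5T5, order 120). The discriminant of f is 14320669561 = 119669^2, a perfect square, so G is contained in A_5. The transitive groups of degree 5 contained in A_5 are: C_5 (5T1, order 5), D_5 (5T2, order 10), A_5 (5T4, order 60). By Dedekind's theorem, for a prime p not dividing disc(f) the degrees of the irreducible factors of f mod p form the cycle type of an element of G. Factoring f modulo the 14 such primes p <= 59 (skipping 11, 23, 43, which divide the discriminant), each new pattern first appears at: mod 2: f = (x^5 + x^4 + x^2 + x + 1), pattern 5. No other pattern occurs in this range, so the set of observed cycle types is {5}. The candidates containing elements of all these cycle types are C_5 (5T1) of order 5, D_5 (5T2) of order 10, A_5 (5T4) of order 60; the others are excluded. The observed types are precisely the cycle types that occur in C_5 (5T1) (apart from the identity). Each of the other remaining candidates has further cycle types, and by the Chebotarev density theorem the matching factorization patterns would occur for a proportion of primes equal to their share of the group: D_5 (5T2) additionally contains elements of type 2+2+1 (5 of its 10 elements, about 50% of primes); A_5 (5T4) additionally contains elements of type 3+1+1, 2+2+1 (35 of its 60 elements, about 58% of primes). None of the 14 primes tested shows any such pattern (for each of these groups the chance of that is below 10^-4), which rules them out. Hence G = C_5 (5T1), of order 5. The Galois group C_5 (5T1) has order 5, so the splitting field has degree 5 over Q.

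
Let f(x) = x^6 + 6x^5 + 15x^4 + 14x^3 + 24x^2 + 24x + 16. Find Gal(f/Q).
S_3 (also written S3)

The polynomial f is an irreducible sextic over Q, so G = Gal(f/Q) is one of the 16 transitive subgroups 6T1, ..., 6T16 of S_6. The discriminant of f is -1160950579200, which is not a perfect square, so G is not contained in A_6. The transitive groups of degree 6 not contained in A_6 are: C_6 (6T1, order 6), S_3 (6T2, order 6), D_6 (6T3, order 12), C_3 x S_3 (6T5, order 18), A_4 x C_2 (6T6, order 24), S_4 (6T8, order 24), S_3 x S_3 (6T9, order 36), S_4 x C_2 (6T11, order 48), (S_3 x S_3) : C_2 (6T13, order 72), PGL(2,5) (6T14, order 120), S_6 (6T16, order 720). By Dedekind's theorem, for a prime p not dividing disc(f) the degrees of the irreducible factors of f mod p form the cycle type of an element of G. Factoring f modulo the 23 such primes p <= 101 (skipping 2, 3, 5, which divide the discriminant), each new pattern first appears at: mod 7: f = (x^3 + 3x^2 + 2x + 2)(x^3 + 3x^2 + 4x + 1), pattern 3+3; mod 11: f = (x^2 + 4x + 8)(x^2 + 6x + 7)(x^2 + 7x + 5), pattern 2+2+2; mod 61: f = (x + 7)(x + 13)(x + 15)(x + 19)(x + 36)(x + 38), pattern 1+1+1+1+1+1. No other pattern occurs in this range, so the set of observed cycle types is {3+3, 2+2+2, 1+1+1+1+1+1}. The candidates containing elements of all these cycle types are C_6 (6T1) of order 6, S_3 (6T2) of order 6, D_6 (6T3) of order 12, C_3 x S_3 (6T5) of order 18, A_4 x C_2 (6T6) of order 24, S_4 (6T8) of order 24, S_3 x S_3 (6T9) of order 36, S_4 x C_2 (6T11) of order 48, (S_3 x S_3) : C_2 (6T13) of order 72, PGL(2,5) (6T14) of order 120, S_6 (6T16) of order 720; the others are excluded. The observed types are precisely the cycle types that occur in S_3 (6T2). Each of the other remaining candidates has further cycle types, and by the Chebotarev density theorem the matching factorization patterns would occur for a proportion of primes equal to their share of the group: C_6 (6T1) additionally contains elements of type 6 (2 of its 6 elements, about 33% of primes); D_6 (6T3) additionally contains elements of type 6, 2+2+1+1 (5 of its 12 elements, about 42% of primes); C_3 x S_3 (6T5) additionally contains elements of type 6, 3+1+1+1 (10 of its 18 elements, about 56% of primes); A_4 x C_2 (6T6) additionally contains elements of type 6, 2+2+1+1, 2+1+1+1+1 (14 of its 24 elements, about 58% of primes); S_4 (6T8) additionally contains elements of type 4+1+1, 2+2+1+1 (9 of its 24 elements, about 38% of primes); S_3 x S_3 (6T9) additionally contains elements of type 6, 3+1+1+1, 2+2+1+1 (25 of its 36 elements, about 69% of primes); S_4 x C_2 (6T11) additionally contains elements of type 6, 4+2, 4+1+1, 2+2+1+1, 2+1+1+1+1 (32 of its 48 elements, about 67% of primes); (S_3 x S_3) : C_2 (6T13) additionally contains elements of type 6, 4+2, 3+2+1, 3+1+1+1, 2+2+1+1, 2+1+1+1+1 (61 of its 72 elements, about 85% of primes); PGL(2,5) (6T14) additionally contains elements of type 6, 5+1, 4+1+1, 2+2+1+1 (89 of its 120 elements, about 74% of primes); S_6 (6T16) additionally contains elements of type 6, 5+1, 4+2, 4+1+1, 3+2+1, 3+1+1+1, 2+2+1+1, 2+1+1+1+1 (664 of its 720 elements, about 92% of primes). None of the 23 primes tested shows any such pattern (for each of these groups the chance of that is below 10^-4), which rules them out. Hence G = S_3 (6T2), of order 6.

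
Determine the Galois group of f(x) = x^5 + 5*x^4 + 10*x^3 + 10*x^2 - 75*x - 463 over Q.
The polynomial f is an irreducible quintic over Q, so G = Gal(f/Q) is a transitive subgroup of S_5: one of C_5 (5T1, order 5), D_5 (5T2, order 10), F_20 (5T3, order 20), A_5 (5T4, order 60) or S_5 (5T5, order 120). The discriminant of f is 67108864000000 = 8192000^2, a perfect square, so G is contained in A_5. The transitive groups of degree 5 contained in A_5 are: C_5 (5T1, order 5), D_5 (5T2, order 10), A_5 (5T4, order 60). By Dedekind's theorem, for a prime p not dividing disc(f) the degrees of the irreducible factors of f mod p form the cycle type of an element of G. Factoring f modulo the 23 such primes p <= 97 (skipping 2, 5, which divide the discriminant), each new pattern first appears at: mod 3: f = (x + 1)(x^2 + 1)(x^2 + x + 2), pattern 2+2+1; mod 7: f = (x^5 + 5x^4 + 3x^3 + 3x^2 + 2x + 6), pattern 5. No other pattern occurs in this range, so the set of observed cycle types is {2+2+1, 5}. The candidates containing elements of all these cycle types are D_5 (5T2) of order 10, A_5 (5T4) of order 60; the others are excluded. The observed types are precisely the cycle types that occur in D_5 (5T2) (apart from the identity). Each of the other remaining candidates has further cycle types, and by the Chebotarev density theorem the matching factorization patterns would occur for a proportion of primes equal to their share of the group: A_5 (5T4) additionally contains elements of type 3+1+1 (20 of its 60 elements, about 33% of primes). None of the 23 primes tested shows any such pattern (for each of these groups the chance of that is below 10^-4), which rules them out. Hence G = D_5 (5T2), of order 10.

D_5 (also written D5)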